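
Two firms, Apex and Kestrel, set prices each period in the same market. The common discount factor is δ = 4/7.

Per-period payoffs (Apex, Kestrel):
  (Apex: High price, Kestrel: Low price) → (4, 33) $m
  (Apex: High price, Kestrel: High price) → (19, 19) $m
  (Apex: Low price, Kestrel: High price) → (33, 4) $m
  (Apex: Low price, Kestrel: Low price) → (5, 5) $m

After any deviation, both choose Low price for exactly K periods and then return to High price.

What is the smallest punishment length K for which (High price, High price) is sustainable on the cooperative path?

3

No profitable deviation requires (19−5)(δ+…+δ^K) ≥ 33−19, i.e. δ+…+δ^K ≥ 1 ≈ 1.0000.
With δ = 4/7, the partial sums are K=1: 0.5714, K=2: 0.8980, K=3: 1.0845.
K = 3 is the first length at which the sum reaches 1.0000.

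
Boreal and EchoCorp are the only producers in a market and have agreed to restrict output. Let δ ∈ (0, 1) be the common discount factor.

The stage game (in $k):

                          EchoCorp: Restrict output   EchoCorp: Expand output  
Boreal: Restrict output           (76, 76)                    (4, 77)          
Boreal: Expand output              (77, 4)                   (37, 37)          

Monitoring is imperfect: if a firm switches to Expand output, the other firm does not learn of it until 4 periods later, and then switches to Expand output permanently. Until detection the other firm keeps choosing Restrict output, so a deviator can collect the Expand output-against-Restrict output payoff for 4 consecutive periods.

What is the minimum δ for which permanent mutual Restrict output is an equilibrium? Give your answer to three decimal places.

0.398

The best deviation is to choose Expand output for all 4 undetected periods, earning 77 each, then 37 forever once detected.
Deviation value: 77(1−δ^4)/(1−δ) + 37δ^4/(1−δ); cooperation value: 76/(1−δ).
IC: 76 ≥ 77(1−δ^4) + 37δ^4 = 77 − 40δ^4.
So δ^4 ≥ 1/40, giving δ ≥ (1/40)^(1/4) ≈ 0.398.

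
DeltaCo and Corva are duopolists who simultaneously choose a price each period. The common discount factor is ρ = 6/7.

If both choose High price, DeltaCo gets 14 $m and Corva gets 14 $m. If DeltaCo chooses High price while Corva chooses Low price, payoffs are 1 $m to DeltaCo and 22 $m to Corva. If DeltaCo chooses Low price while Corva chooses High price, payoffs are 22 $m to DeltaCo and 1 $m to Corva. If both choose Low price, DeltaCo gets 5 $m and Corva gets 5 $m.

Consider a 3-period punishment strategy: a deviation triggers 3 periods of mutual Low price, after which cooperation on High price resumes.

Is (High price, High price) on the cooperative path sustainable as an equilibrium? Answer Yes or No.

Yes

A one-shot deviation gives 22 now, then 5 for 3 periods, then back to 14.
Gain from deviating: (22−14) today; loss: (14−5) in each of the next 3 periods.
No-deviation condition: (14−5)(ρ+…+ρ^3) ≥ 22−14, i.e. ρ+…+ρ^3 ≥ 8/9.
At ρ = 6/7: ρ+…+ρ^3 = 2.2216 ≥ 0.8889.
So cooperation is sustainable.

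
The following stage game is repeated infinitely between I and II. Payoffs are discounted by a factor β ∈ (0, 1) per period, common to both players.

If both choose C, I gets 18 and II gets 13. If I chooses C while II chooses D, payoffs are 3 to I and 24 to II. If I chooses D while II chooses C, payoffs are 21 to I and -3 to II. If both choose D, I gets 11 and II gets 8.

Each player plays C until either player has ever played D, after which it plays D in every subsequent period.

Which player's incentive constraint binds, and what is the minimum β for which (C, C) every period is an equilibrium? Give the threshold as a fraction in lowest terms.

I: cooperation gives 18 each period; deviation gives 21 once then 11 forever.
  18/(1−β) ≥ 21 + 11β/(1−β) ⇒ β ≥ 3/10.
II: cooperation gives 13 each period; deviation gives 24 once then 8 forever.
  β ≥ 11/16.
Both must hold, so the binding constraint is II's: β ≥ 11/16.

II; β ≥ 11/16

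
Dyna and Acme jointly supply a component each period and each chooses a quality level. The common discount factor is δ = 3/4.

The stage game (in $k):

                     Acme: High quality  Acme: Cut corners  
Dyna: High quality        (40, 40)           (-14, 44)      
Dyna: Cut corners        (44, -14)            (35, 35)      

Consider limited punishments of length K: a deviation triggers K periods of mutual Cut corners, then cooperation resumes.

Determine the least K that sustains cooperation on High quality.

2

No profitable deviation requires (40−35)(δ+…+δ^K) ≥ 44−40, i.e. δ+…+δ^K ≥ 4/5 ≈ 0.8000.
With δ = 3/4, the partial sums are K=1: 0.7500, K=2: 1.3125.
K = 2 is the first length at which the sum reaches 0.8000.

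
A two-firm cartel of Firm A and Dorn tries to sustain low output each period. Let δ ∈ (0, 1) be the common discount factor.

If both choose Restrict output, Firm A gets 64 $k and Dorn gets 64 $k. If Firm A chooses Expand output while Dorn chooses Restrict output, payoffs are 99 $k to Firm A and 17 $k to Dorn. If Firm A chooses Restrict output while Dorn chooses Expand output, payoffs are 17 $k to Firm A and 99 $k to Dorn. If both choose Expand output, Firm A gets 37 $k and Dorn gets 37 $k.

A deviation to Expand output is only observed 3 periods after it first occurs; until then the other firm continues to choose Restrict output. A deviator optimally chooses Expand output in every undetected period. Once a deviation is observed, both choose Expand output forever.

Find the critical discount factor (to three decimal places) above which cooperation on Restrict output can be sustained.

0.826

A deviator earns 99 for 3 periods, then 37 forever; cooperating earns 64 forever. Multiplying the IC by (1−δ):
64 ≥ 99(1−δ^3) + 37δ^3, so 62·δ^3 ≥ 35 and δ^3 ≥ 35/62.
δ ≥ (35/62)^(1/3) ≈ 0.826.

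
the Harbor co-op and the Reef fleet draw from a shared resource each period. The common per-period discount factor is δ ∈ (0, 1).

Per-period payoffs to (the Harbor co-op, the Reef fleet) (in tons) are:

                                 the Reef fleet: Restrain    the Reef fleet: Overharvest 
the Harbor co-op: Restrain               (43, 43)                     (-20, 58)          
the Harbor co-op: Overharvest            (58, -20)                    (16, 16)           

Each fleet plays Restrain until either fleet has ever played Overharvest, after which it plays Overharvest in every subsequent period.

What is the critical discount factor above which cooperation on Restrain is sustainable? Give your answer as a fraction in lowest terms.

One-period gain from deviating is 58 − 43 = 15. The loss is 43 − 16 = 27 in every subsequent period, with present value 27·δ/(1−δ).
Deviation is unprofitable when 27·δ/(1−δ) ≥ 15, i.e. δ/(1−δ) ≥ 5/9.
Equivalently δ ≥ 15/(15+27) = 5/14.

5/14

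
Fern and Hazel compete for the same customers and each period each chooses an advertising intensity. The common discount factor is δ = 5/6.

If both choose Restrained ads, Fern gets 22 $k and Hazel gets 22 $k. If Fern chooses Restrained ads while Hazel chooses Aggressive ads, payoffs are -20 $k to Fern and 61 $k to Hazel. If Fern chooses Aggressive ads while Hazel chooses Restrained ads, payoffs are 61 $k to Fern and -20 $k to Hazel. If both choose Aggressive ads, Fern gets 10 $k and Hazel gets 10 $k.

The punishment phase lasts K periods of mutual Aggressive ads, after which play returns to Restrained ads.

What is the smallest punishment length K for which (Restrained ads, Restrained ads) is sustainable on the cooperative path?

6

No profitable deviation requires (22−10)(δ+…+δ^K) ≥ 61−22, i.e. δ+…+δ^K ≥ 13/4 ≈ 3.2500.
With δ = 5/6, the partial sums are K=1: 0.8333, K=2: 1.5278, K=3: 2.1065, K=4: 2.5887, K=5: 2.9906, K=6: 3.3255.
K = 6 is the first length at which the sum reaches 3.2500.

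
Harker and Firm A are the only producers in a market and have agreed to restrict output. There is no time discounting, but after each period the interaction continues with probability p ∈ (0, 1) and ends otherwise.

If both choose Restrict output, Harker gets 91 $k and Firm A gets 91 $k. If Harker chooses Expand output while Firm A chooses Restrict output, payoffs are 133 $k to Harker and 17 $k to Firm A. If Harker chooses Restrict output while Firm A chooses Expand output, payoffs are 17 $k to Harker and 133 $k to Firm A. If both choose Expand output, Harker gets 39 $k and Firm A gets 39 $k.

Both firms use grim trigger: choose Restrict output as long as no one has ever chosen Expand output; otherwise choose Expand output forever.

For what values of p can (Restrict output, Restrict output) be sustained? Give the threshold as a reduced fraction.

With no time discounting, the continuation probability p plays the role of the discount factor.
Grim-trigger IC: 91/(1−p) ≥ 133 + 39p/(1−p) ⇒ p ≥ (133−91)/(133−39) = 21/47.

21/47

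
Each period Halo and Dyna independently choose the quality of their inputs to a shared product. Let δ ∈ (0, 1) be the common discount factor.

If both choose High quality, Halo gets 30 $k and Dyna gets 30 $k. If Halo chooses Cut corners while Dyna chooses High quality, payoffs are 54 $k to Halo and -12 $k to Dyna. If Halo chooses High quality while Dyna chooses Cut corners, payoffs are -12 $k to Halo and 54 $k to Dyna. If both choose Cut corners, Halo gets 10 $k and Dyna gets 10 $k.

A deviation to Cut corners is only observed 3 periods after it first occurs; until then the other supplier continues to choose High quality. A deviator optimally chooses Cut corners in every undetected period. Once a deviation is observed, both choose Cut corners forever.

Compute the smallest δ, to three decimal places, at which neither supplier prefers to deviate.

0.817

Deviating for the 3 undetected periods gains 54−30 = 24 per period over cooperation, then loses 30−10 = 20 per period forever once punishment starts.
Gain: 24(1 + δ + … + δ^2); loss: 20·δ^3/(1−δ).
No profitable deviation ⇔ 24(1−δ^3) ≤ 20·δ^3, i.e. δ^3 ≥ 24/(24+20) = 6/11.
Hence δ ≥ (6/11)^(1/3) ≈ 0.817.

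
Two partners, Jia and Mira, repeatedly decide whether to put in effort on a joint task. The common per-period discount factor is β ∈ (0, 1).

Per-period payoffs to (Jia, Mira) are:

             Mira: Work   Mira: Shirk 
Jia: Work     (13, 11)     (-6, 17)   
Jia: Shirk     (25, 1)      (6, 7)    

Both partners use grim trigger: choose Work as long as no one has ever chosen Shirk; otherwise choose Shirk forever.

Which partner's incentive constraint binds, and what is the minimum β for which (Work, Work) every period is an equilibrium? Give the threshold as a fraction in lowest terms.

Jia's threshold: (25−13)/(25−6) = 12/19.
Mira's threshold: (17−11)/(17−7) = 3/5.
12/19 > 3/5, so Jia binds and β* = 12/19.

Jia; β ≥ 12/19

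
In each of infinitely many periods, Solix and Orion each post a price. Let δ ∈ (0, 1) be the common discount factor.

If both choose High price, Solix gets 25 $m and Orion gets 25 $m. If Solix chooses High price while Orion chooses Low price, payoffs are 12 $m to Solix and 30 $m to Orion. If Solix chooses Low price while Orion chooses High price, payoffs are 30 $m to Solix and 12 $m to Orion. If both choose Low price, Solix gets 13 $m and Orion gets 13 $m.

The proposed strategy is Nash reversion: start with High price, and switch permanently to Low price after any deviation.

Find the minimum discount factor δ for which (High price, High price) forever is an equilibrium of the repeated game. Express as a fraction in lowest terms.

5/17

25/(1−δ) ≥ 30 + 13δ/(1−δ)
25 ≥ 30 − 17δ
δ ≥ 5/17.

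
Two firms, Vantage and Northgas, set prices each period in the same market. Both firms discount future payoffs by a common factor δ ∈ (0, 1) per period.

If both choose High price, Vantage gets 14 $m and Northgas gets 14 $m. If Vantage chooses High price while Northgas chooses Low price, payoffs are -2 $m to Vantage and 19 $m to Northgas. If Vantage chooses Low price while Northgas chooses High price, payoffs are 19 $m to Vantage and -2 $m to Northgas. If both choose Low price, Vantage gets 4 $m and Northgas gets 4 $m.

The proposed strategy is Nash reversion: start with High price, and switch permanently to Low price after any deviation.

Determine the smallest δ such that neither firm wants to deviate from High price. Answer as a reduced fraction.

14/(1−δ) ≥ 19 + 4δ/(1−δ)
14 ≥ 19 − 15δ
δ ≥ 5/15 = 1/3.

1/3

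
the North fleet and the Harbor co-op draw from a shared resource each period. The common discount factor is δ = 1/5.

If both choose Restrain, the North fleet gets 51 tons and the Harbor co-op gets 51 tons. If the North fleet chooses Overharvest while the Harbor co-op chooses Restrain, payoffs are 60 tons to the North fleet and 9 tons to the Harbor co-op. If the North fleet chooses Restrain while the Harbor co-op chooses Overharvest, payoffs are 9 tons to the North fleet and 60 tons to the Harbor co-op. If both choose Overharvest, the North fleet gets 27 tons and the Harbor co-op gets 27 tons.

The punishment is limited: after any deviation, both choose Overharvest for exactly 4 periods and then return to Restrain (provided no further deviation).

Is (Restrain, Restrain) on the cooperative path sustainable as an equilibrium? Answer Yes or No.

IC: δ+…+δ^4 ≥ (60−51)/(51−27) = 3/8.
At δ = 1/5: partial sum = 0.2496 < 0.3750. Cooperation not sustainable.

No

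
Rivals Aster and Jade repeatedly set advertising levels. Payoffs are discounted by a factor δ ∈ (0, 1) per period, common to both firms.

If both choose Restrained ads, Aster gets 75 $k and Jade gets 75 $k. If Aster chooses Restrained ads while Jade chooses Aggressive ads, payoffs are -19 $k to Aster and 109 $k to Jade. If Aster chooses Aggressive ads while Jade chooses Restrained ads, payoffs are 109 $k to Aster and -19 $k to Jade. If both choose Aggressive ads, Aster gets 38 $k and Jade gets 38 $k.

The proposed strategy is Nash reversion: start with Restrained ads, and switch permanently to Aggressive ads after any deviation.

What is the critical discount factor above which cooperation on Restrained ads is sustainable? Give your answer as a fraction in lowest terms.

34/71

75/(1−δ) ≥ 109 + 38δ/(1−δ)
75 ≥ 109 − 71δ
δ ≥ 34/71.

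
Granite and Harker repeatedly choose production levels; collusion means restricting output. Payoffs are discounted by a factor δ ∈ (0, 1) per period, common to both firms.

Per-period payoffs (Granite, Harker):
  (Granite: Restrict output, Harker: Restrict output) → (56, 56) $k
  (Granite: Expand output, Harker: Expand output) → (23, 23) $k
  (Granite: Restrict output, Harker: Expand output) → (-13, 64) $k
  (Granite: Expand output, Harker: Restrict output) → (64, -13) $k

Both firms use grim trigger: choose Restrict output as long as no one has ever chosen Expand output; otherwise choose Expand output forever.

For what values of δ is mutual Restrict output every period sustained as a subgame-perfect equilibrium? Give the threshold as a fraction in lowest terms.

8/41

56/(1−δ) ≥ 64 + 23δ/(1−δ)
56 ≥ 64 − 41δ
δ ≥ 8/41.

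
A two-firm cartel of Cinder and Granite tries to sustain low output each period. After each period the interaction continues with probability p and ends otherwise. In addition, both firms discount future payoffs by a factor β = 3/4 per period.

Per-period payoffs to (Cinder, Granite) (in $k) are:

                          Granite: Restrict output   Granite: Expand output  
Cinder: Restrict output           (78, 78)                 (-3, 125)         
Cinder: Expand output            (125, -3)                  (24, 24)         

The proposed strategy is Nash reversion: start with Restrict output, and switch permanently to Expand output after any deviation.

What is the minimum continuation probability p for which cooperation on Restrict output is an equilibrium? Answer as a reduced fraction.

188/303

With continuation probability p and discount β, the effective per-period discount factor is βp.
Grim-trigger IC: βp ≥ (125−78)/(125−24) = 47/101.
So p ≥ (47/101)/(3/4) = 188/303.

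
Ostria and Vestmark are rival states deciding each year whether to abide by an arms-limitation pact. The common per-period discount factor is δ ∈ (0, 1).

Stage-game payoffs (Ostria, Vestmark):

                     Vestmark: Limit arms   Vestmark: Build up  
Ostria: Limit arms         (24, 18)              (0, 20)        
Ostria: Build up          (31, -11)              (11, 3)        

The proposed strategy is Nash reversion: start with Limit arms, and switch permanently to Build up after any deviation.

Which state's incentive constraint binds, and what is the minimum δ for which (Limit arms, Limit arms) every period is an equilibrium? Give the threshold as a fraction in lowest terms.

For Ostria: deviation gain 31−24 = 7, per-period punishment loss 24−11 = 13. IC gives δ ≥ 7/20.
For Vestmark: gain 2, loss 15 per period, so δ ≥ 2/17.
The tighter constraint is Ostria's, so cooperation needs δ ≥ 7/20.

Ostria; δ ≥ 7/20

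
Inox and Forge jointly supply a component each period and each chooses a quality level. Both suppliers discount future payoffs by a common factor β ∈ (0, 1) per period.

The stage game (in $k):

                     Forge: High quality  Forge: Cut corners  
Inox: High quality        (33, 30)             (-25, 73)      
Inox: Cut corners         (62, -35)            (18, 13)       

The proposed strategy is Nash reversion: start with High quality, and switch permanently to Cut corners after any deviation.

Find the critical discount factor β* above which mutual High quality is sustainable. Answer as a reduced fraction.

43/60

For Inox: deviation gain 62−33 = 29, per-period punishment loss 33−18 = 15. IC gives β ≥ 29/44.
For Forge: gain 43, loss 17 per period, so β ≥ 43/60.
The tighter constraint is Forge's, so cooperation needs β ≥ 43/60.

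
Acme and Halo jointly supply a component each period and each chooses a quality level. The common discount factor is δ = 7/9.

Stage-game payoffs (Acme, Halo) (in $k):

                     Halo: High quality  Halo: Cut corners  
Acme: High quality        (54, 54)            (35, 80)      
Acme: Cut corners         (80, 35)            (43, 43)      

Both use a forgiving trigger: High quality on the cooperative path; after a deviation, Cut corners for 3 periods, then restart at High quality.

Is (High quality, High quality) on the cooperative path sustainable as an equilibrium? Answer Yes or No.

No

IC: δ+…+δ^3 ≥ (80−54)/(54−43) = 26/11.
At δ = 7/9: partial sum = 1.8532 < 2.3636. Cooperation not sustainable.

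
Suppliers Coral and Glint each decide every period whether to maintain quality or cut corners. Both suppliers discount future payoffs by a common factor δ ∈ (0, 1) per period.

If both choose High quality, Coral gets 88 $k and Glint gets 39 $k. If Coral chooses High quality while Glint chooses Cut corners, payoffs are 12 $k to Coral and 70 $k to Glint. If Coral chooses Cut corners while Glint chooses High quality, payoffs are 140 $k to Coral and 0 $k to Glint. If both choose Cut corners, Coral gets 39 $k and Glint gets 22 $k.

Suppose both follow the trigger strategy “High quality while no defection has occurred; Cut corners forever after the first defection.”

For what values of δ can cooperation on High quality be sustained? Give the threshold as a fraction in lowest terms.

Coral: cooperation gives 88 each period; deviation gives 140 once then 39 forever.
  88/(1−δ) ≥ 140 + 39δ/(1−δ) ⇒ δ ≥ 52/101.
Glint: cooperation gives 39 each period; deviation gives 70 once then 22 forever.
  δ ≥ 31/48.
Both must hold, so the binding constraint is Glint's: δ ≥ 31/48.

31/48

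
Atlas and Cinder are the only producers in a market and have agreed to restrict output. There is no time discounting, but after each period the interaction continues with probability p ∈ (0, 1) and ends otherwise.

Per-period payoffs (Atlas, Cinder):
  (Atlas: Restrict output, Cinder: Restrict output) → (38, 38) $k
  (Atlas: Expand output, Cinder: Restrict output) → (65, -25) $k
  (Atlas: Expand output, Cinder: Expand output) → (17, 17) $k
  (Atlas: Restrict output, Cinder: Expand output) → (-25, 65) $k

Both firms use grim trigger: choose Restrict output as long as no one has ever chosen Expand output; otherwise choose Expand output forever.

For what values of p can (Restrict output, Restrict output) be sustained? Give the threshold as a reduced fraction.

Expected cooperation value is 38 + p·38 + p²·38 + … = 38/(1−p); deviation gives 65 + p·17/(1−p).
38 ≥ 65(1−p) + 17p ⇒ 48p ≥ 27 ⇒ p ≥ 27/48 = 9/16.

9/16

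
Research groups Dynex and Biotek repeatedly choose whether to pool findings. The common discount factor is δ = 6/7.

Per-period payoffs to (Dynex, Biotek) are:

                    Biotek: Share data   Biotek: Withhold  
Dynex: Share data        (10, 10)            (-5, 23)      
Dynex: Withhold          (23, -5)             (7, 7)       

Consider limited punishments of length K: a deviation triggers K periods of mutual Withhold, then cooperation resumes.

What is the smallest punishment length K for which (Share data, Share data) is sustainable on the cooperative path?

No profitable deviation requires (10−7)(δ+…+δ^K) ≥ 23−10, i.e. δ+…+δ^K ≥ 13/3 ≈ 4.3333.
With δ = 6/7, the partial sums are K=1: 0.8571, K=2: 1.5918, …, K=7: 3.9605, K=8: 4.2519, K=9: 4.5016.
K = 9 is the first length at which the sum reaches 4.3333.

9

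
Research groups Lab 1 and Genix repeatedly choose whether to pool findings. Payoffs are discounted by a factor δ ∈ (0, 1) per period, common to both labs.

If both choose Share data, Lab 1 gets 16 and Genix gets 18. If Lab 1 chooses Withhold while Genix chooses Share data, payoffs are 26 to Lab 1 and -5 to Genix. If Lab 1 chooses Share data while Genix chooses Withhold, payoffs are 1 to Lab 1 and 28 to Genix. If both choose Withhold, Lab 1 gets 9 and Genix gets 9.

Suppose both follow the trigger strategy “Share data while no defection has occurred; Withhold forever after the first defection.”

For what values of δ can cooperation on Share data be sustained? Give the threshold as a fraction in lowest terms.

10/17

Lab 1's threshold: (26−16)/(26−9) = 10/17.
Genix's threshold: (28−18)/(28−9) = 10/19.
10/17 > 10/19, so Lab 1 binds and δ* = 10/17.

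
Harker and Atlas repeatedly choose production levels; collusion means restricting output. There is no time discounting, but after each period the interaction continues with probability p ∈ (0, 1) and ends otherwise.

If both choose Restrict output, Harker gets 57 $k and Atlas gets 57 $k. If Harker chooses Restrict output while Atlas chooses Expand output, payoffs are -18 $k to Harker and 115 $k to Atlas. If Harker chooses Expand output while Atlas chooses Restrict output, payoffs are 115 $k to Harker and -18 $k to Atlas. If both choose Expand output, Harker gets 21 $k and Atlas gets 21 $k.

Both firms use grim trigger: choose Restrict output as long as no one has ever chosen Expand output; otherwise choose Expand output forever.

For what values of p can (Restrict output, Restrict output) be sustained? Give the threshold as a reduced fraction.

29/47

With no time discounting, the continuation probability p plays the role of the discount factor.
Grim-trigger IC: 57/(1−p) ≥ 115 + 21p/(1−p) ⇒ p ≥ (115−57)/(115−21) = 29/47.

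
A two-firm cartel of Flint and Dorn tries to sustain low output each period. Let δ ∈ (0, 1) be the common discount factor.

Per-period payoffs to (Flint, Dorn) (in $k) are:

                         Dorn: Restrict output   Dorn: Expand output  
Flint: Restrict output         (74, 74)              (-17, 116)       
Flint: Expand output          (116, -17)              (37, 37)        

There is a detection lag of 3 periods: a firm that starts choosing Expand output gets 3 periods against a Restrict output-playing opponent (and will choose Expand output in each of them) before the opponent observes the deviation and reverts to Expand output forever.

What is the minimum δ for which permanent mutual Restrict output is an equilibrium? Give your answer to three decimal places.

The best deviation is to choose Expand output for all 3 undetected periods, earning 116 each, then 37 forever once detected.
Deviation value: 116(1−δ^3)/(1−δ) + 37δ^3/(1−δ); cooperation value: 74/(1−δ).
IC: 74 ≥ 116(1−δ^3) + 37δ^3 = 116 − 79δ^3.
So δ^3 ≥ 42/79, giving δ ≥ (42/79)^(1/3) ≈ 0.810.

0.810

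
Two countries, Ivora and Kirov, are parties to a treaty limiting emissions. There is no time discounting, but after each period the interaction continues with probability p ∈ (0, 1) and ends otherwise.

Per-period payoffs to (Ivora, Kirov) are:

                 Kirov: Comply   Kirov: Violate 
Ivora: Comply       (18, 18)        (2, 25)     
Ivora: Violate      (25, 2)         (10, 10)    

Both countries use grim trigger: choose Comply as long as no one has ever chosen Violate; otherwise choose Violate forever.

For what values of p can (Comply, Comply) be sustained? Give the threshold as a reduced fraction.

7/15

Expected cooperation value is 18 + p·18 + p²·18 + … = 18/(1−p); deviation gives 25 + p·10/(1−p).
18 ≥ 25(1−p) + 10p ⇒ 15p ≥ 7 ⇒ p ≥ 7/15.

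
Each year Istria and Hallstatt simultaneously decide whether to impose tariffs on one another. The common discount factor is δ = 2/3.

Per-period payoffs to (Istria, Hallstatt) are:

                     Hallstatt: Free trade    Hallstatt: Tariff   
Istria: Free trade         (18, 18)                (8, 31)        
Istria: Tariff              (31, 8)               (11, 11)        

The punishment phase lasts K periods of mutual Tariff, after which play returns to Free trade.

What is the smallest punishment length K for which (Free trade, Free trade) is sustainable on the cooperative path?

7

IC: δ(1−δ^K)/(1−δ) ≥ (31−18)/(18−11) = 13/7.
With δ = 2/3: need 1 − δ^K ≥ 13/7·(1−2/3)/(2/3), i.e. δ^K ≤ 0.0714.
Since (2/3)^6 = 0.0878 and (2/3)^7 = 0.0585, the smallest such K is 7.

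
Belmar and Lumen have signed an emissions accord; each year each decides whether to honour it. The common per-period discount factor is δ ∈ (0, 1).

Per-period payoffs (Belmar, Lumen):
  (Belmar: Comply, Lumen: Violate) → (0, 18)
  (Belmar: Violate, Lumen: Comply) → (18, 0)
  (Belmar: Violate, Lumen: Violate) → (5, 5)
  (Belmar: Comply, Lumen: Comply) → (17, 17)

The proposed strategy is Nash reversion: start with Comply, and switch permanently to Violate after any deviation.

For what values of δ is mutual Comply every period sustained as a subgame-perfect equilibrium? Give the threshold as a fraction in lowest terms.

Cooperation forever yields 17 each period: 17/(1−δ).
Deviating yields 18 once, then 5 forever: 18 + 5δ/(1−δ).
No profitable deviation requires 17/(1−δ) ≥ 18 + 5δ/(1−δ).
Multiplying by (1−δ): 17 ≥ 18(1−δ) + 5δ = 18 − 13δ.
So 13δ ≥ 1, i.e. δ ≥ 1/13.

1/13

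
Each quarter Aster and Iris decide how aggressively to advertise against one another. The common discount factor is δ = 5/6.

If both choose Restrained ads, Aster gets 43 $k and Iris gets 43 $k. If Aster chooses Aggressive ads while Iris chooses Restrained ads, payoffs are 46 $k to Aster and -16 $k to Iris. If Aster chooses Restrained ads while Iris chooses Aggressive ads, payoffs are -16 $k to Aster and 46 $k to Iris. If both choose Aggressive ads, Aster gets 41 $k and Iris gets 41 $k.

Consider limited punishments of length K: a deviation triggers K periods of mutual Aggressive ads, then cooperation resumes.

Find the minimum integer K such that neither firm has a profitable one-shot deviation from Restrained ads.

2

No profitable deviation requires (43−41)(δ+…+δ^K) ≥ 46−43, i.e. δ+…+δ^K ≥ 3/2 ≈ 1.5000.
With δ = 5/6, the partial sums are K=1: 0.8333, K=2: 1.5278.
K = 2 is the first length at which the sum reaches 1.5000.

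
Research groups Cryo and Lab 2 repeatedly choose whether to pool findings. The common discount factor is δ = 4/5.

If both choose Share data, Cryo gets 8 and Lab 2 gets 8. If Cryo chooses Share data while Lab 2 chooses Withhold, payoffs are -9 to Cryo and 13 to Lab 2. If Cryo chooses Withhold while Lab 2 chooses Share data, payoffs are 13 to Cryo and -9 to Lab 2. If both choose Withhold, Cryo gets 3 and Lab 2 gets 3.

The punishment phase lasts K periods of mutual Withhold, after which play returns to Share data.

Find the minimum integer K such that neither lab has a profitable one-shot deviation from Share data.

IC: δ(1−δ^K)/(1−δ) ≥ (13−8)/(8−3) = 1.
With δ = 4/5: need 1 − δ^K ≥ 1·(1−4/5)/(4/5), i.e. δ^K ≤ 0.7500.
Since (4/5)^1 = 0.8000 and (4/5)^2 = 0.6400, the smallest such K is 2.

2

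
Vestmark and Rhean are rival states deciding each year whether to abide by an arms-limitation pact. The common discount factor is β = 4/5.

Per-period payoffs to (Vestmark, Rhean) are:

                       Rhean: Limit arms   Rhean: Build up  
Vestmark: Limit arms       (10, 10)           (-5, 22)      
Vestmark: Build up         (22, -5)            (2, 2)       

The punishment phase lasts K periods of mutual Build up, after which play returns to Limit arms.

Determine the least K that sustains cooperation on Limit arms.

IC: β(1−β^K)/(1−β) ≥ (22−10)/(10−2) = 3/2.
With β = 4/5: need 1 − β^K ≥ 3/2·(1−4/5)/(4/5), i.e. β^K ≤ 0.6250.
Since (4/5)^2 = 0.6400 and (4/5)^3 = 0.5120, the smallest such K is 3.

3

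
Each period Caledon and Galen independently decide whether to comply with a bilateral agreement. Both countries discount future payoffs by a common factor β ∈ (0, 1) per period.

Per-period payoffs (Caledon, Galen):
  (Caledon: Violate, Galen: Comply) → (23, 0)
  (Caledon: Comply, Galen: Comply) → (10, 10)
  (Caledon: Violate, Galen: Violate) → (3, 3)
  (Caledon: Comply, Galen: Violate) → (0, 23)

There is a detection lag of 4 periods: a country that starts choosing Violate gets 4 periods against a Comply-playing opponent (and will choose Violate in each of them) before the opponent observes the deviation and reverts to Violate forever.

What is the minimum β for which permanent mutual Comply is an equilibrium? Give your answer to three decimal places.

The best deviation is to choose Violate for all 4 undetected periods, earning 23 each, then 3 forever once detected.
Deviation value: 23(1−β^4)/(1−β) + 3β^4/(1−β); cooperation value: 10/(1−β).
IC: 10 ≥ 23(1−β^4) + 3β^4 = 23 − 20β^4.
So β^4 ≥ 13/20, giving β ≥ (13/20)^(1/4) ≈ 0.898.

0.898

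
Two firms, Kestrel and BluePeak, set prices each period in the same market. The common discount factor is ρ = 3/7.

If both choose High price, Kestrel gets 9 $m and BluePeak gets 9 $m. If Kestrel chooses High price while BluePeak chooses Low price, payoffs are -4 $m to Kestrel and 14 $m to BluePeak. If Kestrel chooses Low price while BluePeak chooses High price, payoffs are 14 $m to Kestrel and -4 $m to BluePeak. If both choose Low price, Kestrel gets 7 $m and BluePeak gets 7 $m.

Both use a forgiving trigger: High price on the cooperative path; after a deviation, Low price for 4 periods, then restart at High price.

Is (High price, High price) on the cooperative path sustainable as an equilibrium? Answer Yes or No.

No

A one-shot deviation gives 14 now, then 7 for 4 periods, then back to 9.
Gain from deviating: (14−9) today; loss: (9−7) in each of the next 4 periods.
No-deviation condition: (9−7)(ρ+…+ρ^4) ≥ 14−9, i.e. ρ+…+ρ^4 ≥ 5/2.
At ρ = 3/7: ρ+…+ρ^4 = 0.7247 < 2.5000.
So cooperation is not sustainable.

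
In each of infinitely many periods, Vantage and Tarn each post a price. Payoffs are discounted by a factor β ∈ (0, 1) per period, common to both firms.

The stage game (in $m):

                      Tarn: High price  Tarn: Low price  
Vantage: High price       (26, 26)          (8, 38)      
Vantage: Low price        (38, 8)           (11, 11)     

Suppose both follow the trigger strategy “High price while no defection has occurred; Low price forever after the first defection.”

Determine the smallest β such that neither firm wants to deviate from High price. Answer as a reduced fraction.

One-period gain from deviating is 38 − 26 = 12. The loss is 26 − 11 = 15 in every subsequent period, with present value 15·β/(1−β).
Deviation is unprofitable when 15·β/(1−β) ≥ 12, i.e. β/(1−β) ≥ 4/5.
Equivalently β ≥ 12/(12+15) = 4/9.

4/9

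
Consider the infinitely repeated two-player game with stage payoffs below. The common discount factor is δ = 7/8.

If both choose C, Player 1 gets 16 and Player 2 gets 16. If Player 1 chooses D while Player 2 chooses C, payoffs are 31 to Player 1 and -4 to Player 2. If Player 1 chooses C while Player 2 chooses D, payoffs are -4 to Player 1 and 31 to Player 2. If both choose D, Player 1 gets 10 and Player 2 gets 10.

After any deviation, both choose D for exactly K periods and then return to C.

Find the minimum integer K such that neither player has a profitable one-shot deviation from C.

IC: δ(1−δ^K)/(1−δ) ≥ (31−16)/(16−10) = 5/2.
With δ = 7/8: need 1 − δ^K ≥ 5/2·(1−7/8)/(7/8), i.e. δ^K ≤ 0.6429.
Since (7/8)^3 = 0.6699 and (7/8)^4 = 0.5862, the smallest such K is 4.

4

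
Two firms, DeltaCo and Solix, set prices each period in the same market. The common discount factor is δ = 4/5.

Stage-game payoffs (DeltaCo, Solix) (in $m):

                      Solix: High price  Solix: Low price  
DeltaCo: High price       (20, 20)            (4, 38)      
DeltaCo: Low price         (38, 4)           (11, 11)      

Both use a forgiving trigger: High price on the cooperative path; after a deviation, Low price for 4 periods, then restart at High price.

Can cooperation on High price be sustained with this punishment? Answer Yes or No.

Yes

IC: δ+…+δ^4 ≥ (38−20)/(20−11) = 2.
At δ = 4/5: partial sum = 2.3616 ≥ 2.0000. Cooperation sustainable.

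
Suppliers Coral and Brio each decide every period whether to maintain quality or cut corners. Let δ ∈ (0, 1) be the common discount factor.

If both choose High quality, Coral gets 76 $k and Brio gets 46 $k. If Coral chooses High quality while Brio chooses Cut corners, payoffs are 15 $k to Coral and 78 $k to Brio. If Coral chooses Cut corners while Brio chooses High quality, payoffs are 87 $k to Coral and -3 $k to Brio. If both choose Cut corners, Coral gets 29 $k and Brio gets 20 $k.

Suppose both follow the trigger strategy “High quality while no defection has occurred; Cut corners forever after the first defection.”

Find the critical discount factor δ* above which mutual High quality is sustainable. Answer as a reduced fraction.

16/29

Coral: cooperation gives 76 each period; deviation gives 87 once then 29 forever.
  76/(1−δ) ≥ 87 + 29δ/(1−δ) ⇒ δ ≥ 11/58.
Brio: cooperation gives 46 each period; deviation gives 78 once then 20 forever.
  δ ≥ 32/58 = 16/29.
Both must hold, so the binding constraint is Brio's: δ ≥ 16/29.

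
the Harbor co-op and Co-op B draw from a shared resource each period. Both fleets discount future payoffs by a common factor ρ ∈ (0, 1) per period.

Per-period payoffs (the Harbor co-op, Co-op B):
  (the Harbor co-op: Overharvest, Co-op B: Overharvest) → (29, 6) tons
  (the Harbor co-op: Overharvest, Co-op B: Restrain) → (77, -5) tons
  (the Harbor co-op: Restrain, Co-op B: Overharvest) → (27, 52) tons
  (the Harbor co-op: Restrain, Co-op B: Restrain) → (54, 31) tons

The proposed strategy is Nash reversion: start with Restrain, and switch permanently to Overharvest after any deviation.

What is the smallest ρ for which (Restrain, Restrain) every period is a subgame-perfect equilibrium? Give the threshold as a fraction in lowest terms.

For the Harbor co-op: deviation gain 77−54 = 23, per-period punishment loss 54−29 = 25. IC gives ρ ≥ 23/48.
For Co-op B: gain 21, loss 25 per period, so ρ ≥ 21/46.
The tighter constraint is the Harbor co-op's, so cooperation needs ρ ≥ 23/48.

23/48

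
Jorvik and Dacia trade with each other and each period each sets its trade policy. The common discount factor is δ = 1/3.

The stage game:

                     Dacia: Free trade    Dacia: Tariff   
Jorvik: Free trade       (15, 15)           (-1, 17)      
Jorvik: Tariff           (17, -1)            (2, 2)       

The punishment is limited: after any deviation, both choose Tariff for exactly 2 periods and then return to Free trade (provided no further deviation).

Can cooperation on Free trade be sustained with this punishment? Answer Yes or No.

Comparing payoff streams over the 3 periods until play realigns: cooperate → 15(1+δ+…+δ^2); deviate → 17 + 2(δ+…+δ^2).
Cooperation is sustained iff (15−2)(δ+…+δ^2) ≥ 17−15.
δ+…+δ^2 = 1/3·(1−(1/3)^2)/(1−1/3) = 0.4444, and (17−15)/(15−2) = 0.1538.
0.4444 ≥ 0.1538, so cooperation is sustainable.

Yes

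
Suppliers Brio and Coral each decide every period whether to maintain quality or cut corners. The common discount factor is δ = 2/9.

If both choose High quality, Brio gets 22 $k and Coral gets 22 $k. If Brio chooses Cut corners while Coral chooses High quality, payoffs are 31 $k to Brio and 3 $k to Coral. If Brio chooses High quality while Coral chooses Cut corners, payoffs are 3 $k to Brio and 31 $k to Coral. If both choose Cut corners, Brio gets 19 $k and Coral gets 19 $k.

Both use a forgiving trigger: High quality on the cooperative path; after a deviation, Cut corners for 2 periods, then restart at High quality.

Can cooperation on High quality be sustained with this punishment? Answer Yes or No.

A one-shot deviation gives 31 now, then 19 for 2 periods, then back to 22.
Gain from deviating: (31−22) today; loss: (22−19) in each of the next 2 periods.
No-deviation condition: (22−19)(δ+…+δ^2) ≥ 31−22, i.e. δ+…+δ^2 ≥ 3.
At δ = 2/9: δ+…+δ^2 = 0.2716 < 3.0000.
So cooperation is not sustainable.

No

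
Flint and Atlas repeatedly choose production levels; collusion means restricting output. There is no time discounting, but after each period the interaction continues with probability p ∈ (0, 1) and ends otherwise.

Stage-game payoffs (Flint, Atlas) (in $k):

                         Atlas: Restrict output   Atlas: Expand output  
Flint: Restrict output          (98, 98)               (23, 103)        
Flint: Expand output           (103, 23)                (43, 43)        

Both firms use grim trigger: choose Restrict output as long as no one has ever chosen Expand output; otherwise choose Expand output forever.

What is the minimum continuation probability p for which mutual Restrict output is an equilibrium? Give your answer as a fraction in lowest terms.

Expected cooperation value is 98 + p·98 + p²·98 + … = 98/(1−p); deviation gives 103 + p·43/(1−p).
98 ≥ 103(1−p) + 43p ⇒ 60p ≥ 5 ⇒ p ≥ 5/60 = 1/12.

1/12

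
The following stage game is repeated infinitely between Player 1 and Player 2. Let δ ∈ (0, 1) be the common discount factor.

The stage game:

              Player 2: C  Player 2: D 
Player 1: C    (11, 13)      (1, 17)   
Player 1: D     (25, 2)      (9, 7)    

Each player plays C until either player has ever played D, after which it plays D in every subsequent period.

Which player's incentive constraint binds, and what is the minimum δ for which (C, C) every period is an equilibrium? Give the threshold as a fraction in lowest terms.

Player 1; δ ≥ 7/8

Player 1: cooperation gives 11 each period; deviation gives 25 once then 9 forever.
  11/(1−δ) ≥ 25 + 9δ/(1−δ) ⇒ δ ≥ 14/16 = 7/8.
Player 2: cooperation gives 13 each period; deviation gives 17 once then 7 forever.
  δ ≥ 4/10 = 2/5.
Both must hold, so the binding constraint is Player 1's: δ ≥ 7/8.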